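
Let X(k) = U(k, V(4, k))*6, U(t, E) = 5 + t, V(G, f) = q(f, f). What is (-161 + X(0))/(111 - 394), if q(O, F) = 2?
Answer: 131/283 ≈ 0.46290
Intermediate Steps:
V(G, f) = 2
X(k) = 30 + 6*k (X(k) = (5 + k)*6 = 30 + 6*k)
(-161 + X(0))/(111 - 394) = (-161 + (30 + 6*0))/(111 - 394) = (-161 + (30 + 0))/(-283) = (-161 + 30)*(-1/283) = -131*(-1/283) = 131/283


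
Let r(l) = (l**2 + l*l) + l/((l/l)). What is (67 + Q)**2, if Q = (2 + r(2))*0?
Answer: 4489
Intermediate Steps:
r(l) = l + 2*l**2 (r(l) = (l**2 + l**2) + l/1 = 2*l**2 + l*1 = 2*l**2 + l = l + 2*l**2)
Q = 0 (Q = (2 + 2*(1 + 2*2))*0 = (2 + 2*(1 + 4))*0 = (2 + 2*5)*0 = (2 + 10)*0 = 12*0 = 0)
(67 + Q)**2 = (67 + 0)**2 = 67**2 = 4489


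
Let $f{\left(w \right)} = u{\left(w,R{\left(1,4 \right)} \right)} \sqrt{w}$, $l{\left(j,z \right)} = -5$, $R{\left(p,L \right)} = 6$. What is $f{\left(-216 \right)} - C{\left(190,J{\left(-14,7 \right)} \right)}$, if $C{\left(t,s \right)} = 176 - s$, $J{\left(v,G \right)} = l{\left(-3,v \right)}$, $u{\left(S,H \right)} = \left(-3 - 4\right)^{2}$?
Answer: $-181 + 294 i \sqrt{6} \approx -181.0 + 720.15 i$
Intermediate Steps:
$u{\left(S,H \right)} = 49$ ($u{\left(S,H \right)} = \left(-7\right)^{2} = 49$)
$f{\left(w \right)} = 49 \sqrt{w}$
$J{\left(v,G \right)} = -5$
$f{\left(-216 \right)} - C{\left(190,J{\left(-14,7 \right)} \right)} = 49 \sqrt{-216} - \left(176 - -5\right) = 49 \cdot 6 i \sqrt{6} - \left(176 + 5\right) = 294 i \sqrt{6} - 181 = -181 + 294 i \sqrt{6}$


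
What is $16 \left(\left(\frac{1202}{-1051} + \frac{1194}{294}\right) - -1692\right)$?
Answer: $\frac{1396584944}{51499} \approx 27119.0$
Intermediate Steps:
$16 \left(\left(\frac{1202}{-1051} + \frac{1194}{294}\right) - -1692\right) = 16 \left(\left(1202 \left(- \frac{1}{1051}\right) + 1194 \cdot \frac{1}{294}\right) + 1692\right) = 16 \left(\left(- \frac{1202}{1051} + \frac{199}{49}\right) + 1692\right) = 16 \left(\frac{150251}{51499} + 1692\right) = 16 \cdot \frac{87286559}{51499} = \frac{1396584944}{51499}$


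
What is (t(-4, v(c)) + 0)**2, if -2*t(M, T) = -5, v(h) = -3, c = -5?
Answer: 25/4 ≈ 6.2500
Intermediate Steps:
t(M, T) = 5/2 (t(M, T) = -1/2*(-5) = 5/2)
(t(-4, v(c)) + 0)**2 = (5/2 + 0)**2 = (5/2)**2 = 25/4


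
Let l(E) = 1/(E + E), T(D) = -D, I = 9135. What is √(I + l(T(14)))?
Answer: √1790453/14 ≈ 95.577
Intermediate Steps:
l(E) = 1/(2*E)
√(I + l(T(14))) = √(9135 + 1/(2*((-1*14)))) = √(9135 + (½)/(-14)) = √(9135 + (½)*(-1/14)) = √(9135 - 1/28) = √(255779/28) = √1790453/14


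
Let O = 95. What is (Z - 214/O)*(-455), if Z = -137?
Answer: 1203839/19 ≈ 63360.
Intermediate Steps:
(Z - 214/O)*(-455) = (-137 - 214/95)*(-455) = -13229/95*(-455) = 1203839/19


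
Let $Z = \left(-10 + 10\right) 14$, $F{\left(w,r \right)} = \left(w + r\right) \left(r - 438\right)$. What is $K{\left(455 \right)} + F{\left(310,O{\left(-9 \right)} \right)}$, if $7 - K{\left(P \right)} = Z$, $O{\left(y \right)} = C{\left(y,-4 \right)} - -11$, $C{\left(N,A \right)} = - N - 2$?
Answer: $-137753$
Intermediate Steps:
$C{\left(N,A \right)} = -2 - N$
$O{\left(y \right)} = 9 - y$ ($O{\left(y \right)} = \left(-2 - y\right) - -11 = \left(-2 - y\right) + 11 = 9 - y$)
$F{\left(w,r \right)} = \left(-438 + r\right) \left(r + w\right)$ ($F{\left(w,r \right)} = \left(r + w\right) \left(-438 + r\right) = \left(-438 + r\right) \left(r + w\right)$)
$Z = 0$ ($Z = 0 \cdot 14 = 0$)
$K{\left(P \right)} = 7$ ($K{\left(P \right)} = 7 - 0 = 7 + 0 = 7$)
$K{\left(455 \right)} + F{\left(310,O{\left(-9 \right)} \right)} = 7 - \left(135780 - \left(9 - -9\right)^{2} + 438 \left(9 - -9\right) - \left(9 - -9\right) 310\right) = 7 - \left(135780 - \left(9 + 9\right)^{2} + 438 \left(9 + 9\right) - \left(9 + 9\right) 310\right) = 7 + \left(18^{2} - 7884 - 135780 + 18 \cdot 310\right) = 7 + \left(324 - 7884 - 135780 + 5580\right) = 7 - 137760 = -137753$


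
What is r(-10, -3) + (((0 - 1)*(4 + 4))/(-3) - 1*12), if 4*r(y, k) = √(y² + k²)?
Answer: -28/3 + √109/4 ≈ -6.7233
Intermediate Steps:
r(y, k) = √(k² + y²)/4 (r(y, k) = √(y² + k²)/4 = √(k² + y²)/4)
r(-10, -3) + (((0 - 1)*(4 + 4))/(-3) - 1*12) = √((-3)² + (-10)²)/4 + (((0 - 1)*(4 + 4))/(-3) - 1*12) = √(9 + 100)/4 + (-1*8*(-⅓) - 12) = √109/4 + (-8*(-⅓) - 12) = √109/4 + (8/3 - 12) = √109/4 - 28/3 = -28/3 + √109/4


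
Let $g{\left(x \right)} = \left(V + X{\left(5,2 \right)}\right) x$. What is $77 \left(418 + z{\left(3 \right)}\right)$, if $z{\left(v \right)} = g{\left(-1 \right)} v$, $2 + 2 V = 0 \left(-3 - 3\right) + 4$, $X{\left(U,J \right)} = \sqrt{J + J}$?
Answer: $31493$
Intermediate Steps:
$X{\left(U,J \right)} = \sqrt{2} \sqrt{J}$ ($X{\left(U,J \right)} = \sqrt{2 J} = \sqrt{2} \sqrt{J}$)
$V = 1$ ($V = -1 + \frac{0 \left(-3 - 3\right) + 4}{2} = -1 + \frac{0 \left(-6\right) + 4}{2} = -1 + \frac{0 + 4}{2} = -1 + \frac{1}{2} \cdot 4 = -1 + 2 = 1$)
$g{\left(x \right)} = 3 x$ ($g{\left(x \right)} = \left(1 + \sqrt{2} \sqrt{2}\right) x = \left(1 + 2\right) x = 3 x$)
$z{\left(v \right)} = - 3 v$ ($z{\left(v \right)} = 3 \left(-1\right) v = - 3 v$)
$77 \left(418 + z{\left(3 \right)}\right) = 77 \left(418 - 9\right) = 77 \cdot 409 = 31493$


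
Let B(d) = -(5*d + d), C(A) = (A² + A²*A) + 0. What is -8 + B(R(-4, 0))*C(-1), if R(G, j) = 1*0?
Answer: -8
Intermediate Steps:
C(A) = A² + A³ (C(A) = (A² + A³) + 0 = A² + A³)
R(G, j) = 0
B(d) = -6*d
-8 + B(R(-4, 0))*C(-1) = -8 + (-6*0)*((-1)²*(1 - 1)) = -8 + 0*(1*0) = -8 + 0*0 = -8 + 0 = -8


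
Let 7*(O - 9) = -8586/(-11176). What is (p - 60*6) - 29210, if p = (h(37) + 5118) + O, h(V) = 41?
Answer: -954504339/39116 ≈ -24402.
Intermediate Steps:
O = 356337/39116 (O = 9 + (-8586/(-11176))/7 = 9 + (-8586*(-1/11176))/7 = 9 + (⅐)*(4293/5588) = 9 + 4293/39116 = 356337/39116 ≈ 9.1098)
p = 202155781/39116 (p = (41 + 5118) + 356337/39116 = 5159 + 356337/39116 = 202155781/39116 ≈ 5168.1)
(p - 60*6) - 29210 = (202155781/39116 - 60*6) - 29210 = (202155781/39116 - 360) - 29210 = 188074021/39116 - 29210 = -954504339/39116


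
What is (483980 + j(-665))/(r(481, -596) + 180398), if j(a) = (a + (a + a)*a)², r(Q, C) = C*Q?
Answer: -781076410205/106278 ≈ -7.3494e+6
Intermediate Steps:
j(a) = (a + 2*a²)² (j(a) = (a + (2*a)*a)² = (a + 2*a²)²)
(483980 + j(-665))/(r(481, -596) + 180398) = (483980 + (-665)²*(1 + 2*(-665))²)/(-596*481 + 180398) = (483980 + 442225*(1 - 1330)²)/(-286676 + 180398) = (483980 + 442225*(-1329)²)/(-106278) = (483980 + 442225*1766241)*(-1/106278) = (483980 + 781075926225)*(-1/106278) = 781076410205*(-1/106278) = -781076410205/106278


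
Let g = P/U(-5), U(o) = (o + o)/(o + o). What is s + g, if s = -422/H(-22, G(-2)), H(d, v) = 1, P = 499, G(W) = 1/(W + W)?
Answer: 77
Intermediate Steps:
G(W) = 1/(2*W)
s = -422 (s = -422/1 = -422*1 = -422)
U(o) = 1 (U(o) = (2*o)/((2*o)) = (2*o)*(1/(2*o)) = 1)
g = 499 (g = 499/1 = 499*1 = 499)
s + g = -422 + 499 = 77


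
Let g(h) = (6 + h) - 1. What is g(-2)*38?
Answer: 114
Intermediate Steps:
g(h) = 5 + h
g(-2)*38 = (5 - 2)*38 = 3*38 = 114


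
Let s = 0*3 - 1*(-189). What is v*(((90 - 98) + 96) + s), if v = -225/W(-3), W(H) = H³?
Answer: 6925/3 ≈ 2308.3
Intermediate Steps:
s = 189 (s = 0 + 189 = 189)
v = 25/3 (v = -225/((-3)³) = -225/(-27) = -225*(-1/27) = 25/3 ≈ 8.3333)
v*(((90 - 98) + 96) + s) = 25*(((90 - 98) + 96) + 189)/3 = 25*((-8 + 96) + 189)/3 = 25*(88 + 189)/3 = (25/3)*277 = 6925/3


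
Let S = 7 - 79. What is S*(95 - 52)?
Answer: -3096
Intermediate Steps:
S = -72
S*(95 - 52) = -72*(95 - 52) = -72*43 = -3096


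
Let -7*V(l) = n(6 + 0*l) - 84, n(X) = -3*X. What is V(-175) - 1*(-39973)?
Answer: 279913/7 ≈ 39988.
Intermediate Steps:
V(l) = 102/7 (V(l) = -(-3*(6 + 0*l) - 84)/7 = -(-3*(6 + 0) - 84)/7 = -(-3*6 - 84)/7 = -(-18 - 84)/7 = -⅐*(-102) = 102/7)
V(-175) - 1*(-39973) = 102/7 - 1*(-39973) = 102/7 + 39973 = 279913/7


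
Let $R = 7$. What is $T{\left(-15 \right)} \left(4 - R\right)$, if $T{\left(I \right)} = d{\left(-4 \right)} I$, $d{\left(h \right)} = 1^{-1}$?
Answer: $45$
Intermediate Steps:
$d{\left(h \right)} = 1$
$T{\left(I \right)} = I$ ($T{\left(I \right)} = 1 I = I$)
$T{\left(-15 \right)} \left(4 - R\right) = - 15 \left(4 - 7\right) = \left(-15\right) \left(-3\right) = 45$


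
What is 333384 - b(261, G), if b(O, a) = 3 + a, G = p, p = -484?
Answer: 333865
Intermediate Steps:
G = -484
333384 - b(261, G) = 333384 - (3 - 484) = 333384 - 1*(-481) = 333384 + 481 = 333865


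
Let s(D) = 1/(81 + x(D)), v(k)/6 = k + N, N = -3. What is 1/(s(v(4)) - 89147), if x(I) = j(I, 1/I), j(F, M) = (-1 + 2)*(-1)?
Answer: -80/7131759 ≈ -1.1217e-5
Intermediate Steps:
j(F, M) = -1 (j(F, M) = 1*(-1) = -1)
x(I) = -1
v(k) = -18 + 6*k (v(k) = 6*(k - 3) = 6*(-3 + k) = -18 + 6*k)
s(D) = 1/80 (s(D) = 1/(81 - 1) = 1/80)
1/(s(v(4)) - 89147) = 1/(1/80 - 89147) = 1/(-7131759/80) = -80/7131759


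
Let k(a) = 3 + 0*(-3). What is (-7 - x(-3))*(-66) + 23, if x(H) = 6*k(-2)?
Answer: 1673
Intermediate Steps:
k(a) = 3 (k(a) = 3 + 0 = 3)
x(H) = 18 (x(H) = 6*3 = 18)
(-7 - x(-3))*(-66) + 23 = (-7 - 1*18)*(-66) + 23 = (-7 - 18)*(-66) + 23 = -25*(-66) + 23 = 1650 + 23 = 1673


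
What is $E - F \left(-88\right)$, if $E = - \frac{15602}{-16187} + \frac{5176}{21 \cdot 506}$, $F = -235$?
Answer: $- \frac{1778386875698}{86001531} \approx -20679.0$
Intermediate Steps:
$E = \frac{124785382}{86001531}$ ($E = \left(-15602\right) \left(- \frac{1}{16187}\right) + \frac{5176}{10626} = \frac{15602}{16187} + 5176 \cdot \frac{1}{10626} = \frac{15602}{16187} + \frac{2588}{5313} = \frac{124785382}{86001531} \approx 1.451$)
$E - F \left(-88\right) = \frac{124785382}{86001531} - \left(-235\right) \left(-88\right) = \frac{124785382}{86001531} - 20680 = - \frac{1778386875698}{86001531}$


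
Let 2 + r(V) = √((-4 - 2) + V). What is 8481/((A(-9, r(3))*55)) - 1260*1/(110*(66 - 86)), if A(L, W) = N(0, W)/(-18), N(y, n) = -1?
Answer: 305379/110 ≈ 2776.2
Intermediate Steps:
r(V) = -2 + √(-6 + V) (r(V) = -2 + √((-4 - 2) + V) = -2 + √(-6 + V))
A(L, W) = 1/18 (A(L, W) = -1/(-18) = -1*(-1/18) = 1/18)
8481/((A(-9, r(3))*55)) - 1260*1/(110*(66 - 86)) = 8481/(((1/18)*55)) - 1260*1/(110*(66 - 86)) = 8481/(55/18) - 1260/(110*(-20)) = 8481*(18/55) - 1260/(-2200) = 13878/5 - 1260*(-1/2200) = 13878/5 + 63/110 = 305379/110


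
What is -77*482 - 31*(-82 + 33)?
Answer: -35595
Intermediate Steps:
-77*482 - 31*(-82 + 33) = -37114 - 31*(-49) = -37114 + 1519 = -35595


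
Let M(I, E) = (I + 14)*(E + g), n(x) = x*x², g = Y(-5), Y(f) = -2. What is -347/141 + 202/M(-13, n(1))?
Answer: -28829/141 ≈ -204.46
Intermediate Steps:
g = -2
n(x) = x³
M(I, E) = (-2 + E)*(14 + I) (M(I, E) = (I + 14)*(E - 2) = (14 + I)*(-2 + E) = (-2 + E)*(14 + I))
-347/141 + 202/M(-13, n(1)) = -347/141 + 202/(-28 - 2*(-13) + 14*1³ + 1³*(-13)) = -347*1/141 + 202/(-28 + 26 + 14*1 + 1*(-13)) = -347/141 + 202/(-28 + 26 + 14 - 13) = -347/141 + 202/(-1) = -347/141 + 202*(-1) = -347/141 - 202 = -28829/141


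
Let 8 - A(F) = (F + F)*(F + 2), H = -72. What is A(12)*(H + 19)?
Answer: 17384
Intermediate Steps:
A(F) = 8 - 2*F*(2 + F) (A(F) = 8 - (F + F)*(F + 2) = 8 - 2*F*(2 + F))
A(12)*(H + 19) = (8 - 4*12 - 2*12**2)*(-72 + 19) = (8 - 48 - 2*144)*(-53) = (8 - 48 - 288)*(-53) = -328*(-53) = 17384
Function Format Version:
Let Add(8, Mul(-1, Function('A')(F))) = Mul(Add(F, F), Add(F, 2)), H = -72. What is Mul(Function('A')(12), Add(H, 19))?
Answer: 17384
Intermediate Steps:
Function('A')(F) = Add(8, Mul(-2, F, Add(2, F))) (Function('A')(F) = Add(8, Mul(-1, Mul(Add(F, F), Add(F, 2)))) = Add(8, Mul(-1, Mul(Mul(2, F), Add(2, F)))) = Add(8, Mul(-1, Mul(2, F, Add(2, F)))) = Add(8, Mul(-2, F, Add(2, F))))
Mul(Function('A')(12), Add(H, 19)) = Mul(Add(8, Mul(-4, 12), Mul(-2, Pow(12, 2))), Add(-72, 19)) = Mul(Add(8, -48, Mul(-2, 144)), -53) = Mul(Add(8, -48, -288), -53) = Mul(-328, -53) = 17384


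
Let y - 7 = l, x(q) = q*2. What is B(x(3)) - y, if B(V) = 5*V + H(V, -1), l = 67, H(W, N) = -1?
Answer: -45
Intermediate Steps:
x(q) = 2*q
y = 74 (y = 7 + 67 = 74)
B(V) = -1 + 5*V (B(V) = 5*V - 1 = -1 + 5*V)
B(x(3)) - y = (-1 + 5*(2*3)) - 1*74 = (-1 + 5*6) - 74 = (-1 + 30) - 74 = 29 - 74 = -45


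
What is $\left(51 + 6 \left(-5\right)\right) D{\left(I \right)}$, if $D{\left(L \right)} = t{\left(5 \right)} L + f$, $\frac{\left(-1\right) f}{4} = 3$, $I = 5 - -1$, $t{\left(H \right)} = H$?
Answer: $378$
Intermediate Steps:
$I = 6$ ($I = 5 + 1 = 6$)
$f = -12$ ($f = \left(-4\right) 3 = -12$)
$D{\left(L \right)} = -12 + 5 L$ ($D{\left(L \right)} = 5 L - 12 = -12 + 5 L$)
$\left(51 + 6 \left(-5\right)\right) D{\left(I \right)} = \left(51 + 6 \left(-5\right)\right) \left(-12 + 5 \cdot 6\right) = \left(51 - 30\right) \left(-12 + 30\right) = 21 \cdot 18 = 378$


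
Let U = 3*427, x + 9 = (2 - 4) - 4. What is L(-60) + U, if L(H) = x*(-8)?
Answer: 1401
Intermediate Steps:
x = -15 (x = -9 + ((2 - 4) - 4) = -9 + (-2 - 4) = -9 - 6 = -15)
U = 1281
L(H) = 120 (L(H) = -15*(-8) = 120)
L(-60) + U = 120 + 1281 = 1401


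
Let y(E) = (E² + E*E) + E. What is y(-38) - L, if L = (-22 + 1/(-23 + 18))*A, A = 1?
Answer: 14361/5 ≈ 2872.2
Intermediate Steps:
y(E) = E + 2*E² (y(E) = (E² + E²) + E = 2*E² + E = E + 2*E²)
L = -111/5 (L = (-22 + 1/(-23 + 18))*1 = (-22 + 1/(-5))*1 = (-22 - ⅕)*1 = -111/5*1 = -111/5 ≈ -22.200)
y(-38) - L = -38*(1 + 2*(-38)) - 1*(-111/5) = -38*(1 - 76) + 111/5 = -38*(-75) + 111/5 = 2850 + 111/5 = 14361/5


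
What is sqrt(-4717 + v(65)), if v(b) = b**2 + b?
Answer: I*sqrt(427) ≈ 20.664*I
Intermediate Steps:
v(b) = b + b**2
sqrt(-4717 + v(65)) = sqrt(-4717 + 65*(1 + 65)) = sqrt(-4717 + 65*66) = sqrt(-4717 + 4290) = sqrt(-427) = I*sqrt(427)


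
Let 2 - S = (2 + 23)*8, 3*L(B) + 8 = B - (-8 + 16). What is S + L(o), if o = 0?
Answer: -610/3 ≈ -203.33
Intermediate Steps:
L(B) = -16/3 + B/3 (L(B) = -8/3 + (B - (-8 + 16))/3 = -8/3 + (B - 1*8)/3 = -8/3 + (B - 8)/3 = -8/3 + (-8 + B)/3 = -8/3 + (-8/3 + B/3) = -16/3 + B/3)
S = -198 (S = 2 - (2 + 23)*8 = 2 - 25*8 = 2 - 1*200 = 2 - 200 = -198)
S + L(o) = -198 + (-16/3 + (1/3)*0) = -198 + (-16/3 + 0) = -198 - 16/3 = -610/3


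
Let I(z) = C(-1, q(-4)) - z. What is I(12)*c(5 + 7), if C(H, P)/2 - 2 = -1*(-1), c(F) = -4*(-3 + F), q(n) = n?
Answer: 216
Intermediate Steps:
c(F) = 12 - 4*F
C(H, P) = 6 (C(H, P) = 4 + 2*(-1*(-1)) = 4 + 2*1 = 4 + 2 = 6)
I(z) = 6 - z
I(12)*c(5 + 7) = (6 - 1*12)*(12 - 4*(5 + 7)) = (6 - 12)*(12 - 4*12) = -6*(12 - 48) = -6*(-36) = 216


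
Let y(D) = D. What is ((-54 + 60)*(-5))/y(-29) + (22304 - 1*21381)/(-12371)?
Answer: 344363/358759 ≈ 0.95987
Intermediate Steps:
((-54 + 60)*(-5))/y(-29) + (22304 - 1*21381)/(-12371) = ((-54 + 60)*(-5))/(-29) + (22304 - 1*21381)/(-12371) = (6*(-5))*(-1/29) + (22304 - 21381)*(-1/12371) = -30*(-1/29) + 923*(-1/12371) = 30/29 - 923/12371 = 344363/358759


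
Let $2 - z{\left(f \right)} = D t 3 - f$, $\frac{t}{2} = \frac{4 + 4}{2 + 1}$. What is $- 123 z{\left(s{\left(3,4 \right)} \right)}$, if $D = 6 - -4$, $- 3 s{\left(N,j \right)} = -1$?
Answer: $19393$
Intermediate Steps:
$s{\left(N,j \right)} = \frac{1}{3}$ ($s{\left(N,j \right)} = \left(- \frac{1}{3}\right) \left(-1\right) = \frac{1}{3}$)
$t = \frac{16}{3}$ ($t = 2 \frac{4 + 4}{2 + 1} = 2 \cdot \frac{8}{3} = \frac{16}{3} \approx 5.3333$)
$D = 10$ ($D = 6 + 4 = 10$)
$z{\left(f \right)} = -158 + f$ ($z{\left(f \right)} = 2 - \left(10 \cdot \frac{16}{3} \cdot 3 - f\right) = 2 - \left(\frac{160}{3} \cdot 3 - f\right) = 2 - \left(160 - f\right) = 2 + \left(-160 + f\right) = -158 + f$)
$- 123 z{\left(s{\left(3,4 \right)} \right)} = - 123 \left(-158 + \frac{1}{3}\right) = \left(-123\right) \left(- \frac{473}{3}\right) = 19393$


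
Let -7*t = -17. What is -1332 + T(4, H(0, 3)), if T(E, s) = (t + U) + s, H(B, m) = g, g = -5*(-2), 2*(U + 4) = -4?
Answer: -9279/7 ≈ -1325.6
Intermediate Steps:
U = -6 (U = -4 + (½)*(-4) = -4 - 2 = -6)
t = 17/7 (t = -⅐*(-17) = 17/7 ≈ 2.4286)
g = 10
H(B, m) = 10
T(E, s) = -25/7 + s (T(E, s) = (17/7 - 6) + s = -25/7 + s)
-1332 + T(4, H(0, 3)) = -1332 + (-25/7 + 10) = -1332 + 45/7 = -9279/7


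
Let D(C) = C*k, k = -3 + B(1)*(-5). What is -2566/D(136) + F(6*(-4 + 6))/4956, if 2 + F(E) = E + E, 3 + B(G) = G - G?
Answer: -528383/337008 ≈ -1.5679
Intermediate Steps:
B(G) = -3 (B(G) = -3 + (G - G) = -3 + 0 = -3)
k = 12 (k = -3 - 3*(-5) = -3 + 15 = 12)
D(C) = 12*C (D(C) = C*12 = 12*C)
F(E) = -2 + 2*E (F(E) = -2 + (E + E) = -2 + 2*E)
-2566/D(136) + F(6*(-4 + 6))/4956 = -2566/(12*136) + (-2 + 2*(6*(-4 + 6)))/4956 = -2566/1632 + (-2 + 2*(6*2))*(1/4956) = -2566*1/1632 + (-2 + 2*12)*(1/4956) = -1283/816 + (-2 + 24)*(1/4956) = -1283/816 + 22*(1/4956) = -1283/816 + 11/2478 = -528383/337008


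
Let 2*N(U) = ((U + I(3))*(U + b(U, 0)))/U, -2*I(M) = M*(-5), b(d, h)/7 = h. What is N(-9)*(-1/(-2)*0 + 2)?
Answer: -3/2 ≈ -1.5000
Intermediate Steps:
b(d, h) = 7*h
I(M) = 5*M/2 (I(M) = -M*(-5)/2 = -(-5)*M/2 = 5*M/2)
N(U) = 15/4 + U/2 (N(U) = (((U + (5/2)*3)*(U + 7*0))/U)/2 = (((U + 15/2)*(U + 0))/U)/2 = (((15/2 + U)*U)/U)/2 = ((U*(15/2 + U))/U)/2 = (15/2 + U)/2 = 15/4 + U/2)
N(-9)*(-1/(-2)*0 + 2) = (15/4 + (1/2)*(-9))*(-1/(-2)*0 + 2) = (15/4 - 9/2)*(-1*(-1/2)*0 + 2) = -3*((1/2)*0 + 2)/4 = -3*(0 + 2)/4 = -3/4*2 = -3/2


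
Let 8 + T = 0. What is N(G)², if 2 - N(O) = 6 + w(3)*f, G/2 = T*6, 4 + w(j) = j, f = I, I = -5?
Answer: 81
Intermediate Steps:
T = -8 (T = -8 + 0 = -8)
f = -5
w(j) = -4 + j
G = -96 (G = 2*(-8*6) = 2*(-48) = -96)
N(O) = -9 (N(O) = 2 - (6 + (-4 + 3)*(-5)) = 2 - (6 - 1*(-5)) = 2 - (6 + 5) = 2 - 1*11 = 2 - 11 = -9)
N(G)² = (-9)² = 81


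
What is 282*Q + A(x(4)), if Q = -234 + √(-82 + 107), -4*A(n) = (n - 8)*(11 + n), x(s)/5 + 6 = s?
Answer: -129147/2 ≈ -64574.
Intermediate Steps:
x(s) = -30 + 5*s
A(n) = -(-8 + n)*(11 + n)/4 (A(n) = -(n - 8)*(11 + n)/4 = -(-8 + n)*(11 + n)/4)
Q = -229 (Q = -234 + √25 = -234 + 5 = -229)
282*Q + A(x(4)) = 282*(-229) + (22 - 3*(-30 + 5*4)/4 - (-30 + 5*4)²/4) = -64578 + (22 - 3*(-30 + 20)/4 - (-30 + 20)²/4) = -64578 + (22 - ¾*(-10) - ¼*(-10)²) = -64578 + (22 + 15/2 - ¼*100) = -64578 + (22 + 15/2 - 25) = -64578 + 9/2 = -129147/2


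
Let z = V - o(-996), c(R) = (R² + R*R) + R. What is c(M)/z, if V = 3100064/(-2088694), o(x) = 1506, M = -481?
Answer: -482740001627/1574336614 ≈ -306.63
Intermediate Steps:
c(R) = R + 2*R² (c(R) = (R² + R²) + R = 2*R² + R = R + 2*R²)
V = -1550032/1044347 (V = 3100064*(-1/2088694) = -1550032/1044347 ≈ -1.4842)
z = -1574336614/1044347 (z = -1550032/1044347 - 1*1506 = -1550032/1044347 - 1506 = -1574336614/1044347 ≈ -1507.5)
c(M)/z = (-481*(1 + 2*(-481)))/(-1574336614/1044347) = -481*(1 - 962)*(-1044347/1574336614) = -481*(-961)*(-1044347/1574336614) = 462241*(-1044347/1574336614) = -482740001627/1574336614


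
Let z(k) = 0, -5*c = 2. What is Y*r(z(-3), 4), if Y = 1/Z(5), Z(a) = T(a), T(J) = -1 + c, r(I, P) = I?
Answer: 0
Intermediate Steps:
c = -⅖ (c = -⅕*2 = -⅖ ≈ -0.40000)
T(J) = -7/5 (T(J) = -1 - ⅖ = -7/5)
Z(a) = -7/5
Y = -5/7 (Y = 1/(-7/5) = -5/7 ≈ -0.71429)
Y*r(z(-3), 4) = -5/7*0 = 0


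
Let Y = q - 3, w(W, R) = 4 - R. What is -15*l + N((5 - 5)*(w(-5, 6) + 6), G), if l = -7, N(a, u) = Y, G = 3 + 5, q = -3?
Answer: 99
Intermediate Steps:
G = 8
Y = -6 (Y = -3 - 3 = -6)
N(a, u) = -6
-15*l + N((5 - 5)*(w(-5, 6) + 6), G) = -15*(-7) - 6 = 105 - 6 = 99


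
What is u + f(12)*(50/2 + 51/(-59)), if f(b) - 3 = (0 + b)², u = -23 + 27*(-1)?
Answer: 206378/59 ≈ 3497.9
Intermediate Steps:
u = -50 (u = -23 - 27 = -50)
f(b) = 3 + b² (f(b) = 3 + (0 + b)² = 3 + b²)
u + f(12)*(50/2 + 51/(-59)) = -50 + (3 + 12²)*(50/2 + 51/(-59)) = -50 + (3 + 144)*(50*(½) + 51*(-1/59)) = -50 + 147*(25 - 51/59) = -50 + 147*(1424/59) = -50 + 209328/59 = 206378/59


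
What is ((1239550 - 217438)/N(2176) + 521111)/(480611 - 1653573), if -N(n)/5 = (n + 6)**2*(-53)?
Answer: -164371158636143/369980911315330 ≈ -0.44427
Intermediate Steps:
N(n) = 265*(6 + n)**2 (N(n) = -5*(n + 6)**2*(-53) = -5*(6 + n)**2*(-53) = -(-265)*(6 + n)**2 = 265*(6 + n)**2)
((1239550 - 217438)/N(2176) + 521111)/(480611 - 1653573) = ((1239550 - 217438)/((265*(6 + 2176)**2)) + 521111)/(480611 - 1653573) = (1022112/((265*2182**2)) + 521111)/(-1172962) = (1022112/((265*4761124)) + 521111)*(-1/1172962) = (1022112/1261697860 + 521111)*(-1/1172962) = (1022112*(1/1261697860) + 521111)*(-1/1172962) = (255528/315424465 + 521111)*(-1/1172962) = (164371158636143/315424465)*(-1/1172962) = -164371158636143/369980911315330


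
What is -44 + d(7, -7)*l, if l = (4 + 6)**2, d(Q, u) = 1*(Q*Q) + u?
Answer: 4156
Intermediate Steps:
d(Q, u) = u + Q**2 (d(Q, u) = 1*Q**2 + u = Q**2 + u = u + Q**2)
l = 100 (l = 10**2 = 100)
-44 + d(7, -7)*l = -44 + (-7 + 7**2)*100 = -44 + (-7 + 49)*100 = -44 + 42*100 = -44 + 4200 = 4156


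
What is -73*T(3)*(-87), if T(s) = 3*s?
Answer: 57159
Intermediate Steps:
-73*T(3)*(-87) = -219*3*(-87) = -73*9*(-87) = -657*(-87) = 57159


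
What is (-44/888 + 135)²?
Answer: 897541681/49284 ≈ 18212.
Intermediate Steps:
(-44/888 + 135)² = (-44*1/888 + 135)² = (-11/222 + 135)² = (29959/222)² = 897541681/49284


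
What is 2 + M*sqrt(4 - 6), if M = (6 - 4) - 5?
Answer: 2 - 3*I*sqrt(2) ≈ 2.0 - 4.2426*I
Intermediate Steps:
M = -3 (M = 2 - 5 = -3)
2 + M*sqrt(4 - 6) = 2 - 3*sqrt(4 - 6) = 2 - 3*I*sqrt(2)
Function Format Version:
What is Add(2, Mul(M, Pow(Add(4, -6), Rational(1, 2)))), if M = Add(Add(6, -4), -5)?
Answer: Add(2, Mul(-3, I, Pow(2, Rational(1, 2)))) ≈ Add(2.0000, Mul(-4.2426, I))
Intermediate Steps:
M = -3 (M = Add(2, -5) = -3)
Add(2, Mul(M, Pow(Add(4, -6), Rational(1, 2)))) = Add(2, Mul(-3, Pow(Add(4, -6), Rational(1, 2)))) = Add(2, Mul(-3, Pow(-2, Rational(1, 2)))) = Add(2, Mul(-3, Mul(I, Pow(2, Rational(1, 2))))) = Add(2, Mul(-3, I, Pow(2, Rational(1, 2))))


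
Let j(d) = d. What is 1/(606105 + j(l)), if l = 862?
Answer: 1/606967 ≈ 1.6475e-6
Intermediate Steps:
1/(606105 + j(l)) = 1/(606105 + 862) = 1/606967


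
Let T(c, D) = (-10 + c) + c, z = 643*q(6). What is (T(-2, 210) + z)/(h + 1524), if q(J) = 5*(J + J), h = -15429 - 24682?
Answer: -38566/38587 ≈ -0.99946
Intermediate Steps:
h = -40111
q(J) = 10*J (q(J) = 5*(2*J) = 10*J)
z = 38580 (z = 643*(10*6) = 643*60 = 38580)
T(c, D) = -10 + 2*c
(T(-2, 210) + z)/(h + 1524) = ((-10 + 2*(-2)) + 38580)/(-40111 + 1524) = ((-10 - 4) + 38580)/(-38587) = (-14 + 38580)*(-1/38587) = 38566*(-1/38587) = -38566/38587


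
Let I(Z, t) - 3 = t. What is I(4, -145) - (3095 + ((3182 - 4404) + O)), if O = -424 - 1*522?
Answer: -1069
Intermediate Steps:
O = -946 (O = -424 - 522 = -946)
I(Z, t) = 3 + t
I(4, -145) - (3095 + ((3182 - 4404) + O)) = (3 - 145) - (3095 + ((3182 - 4404) - 946)) = -142 - (3095 + (-1222 - 946)) = -142 - (3095 - 2168) = -142 - 1*927 = -142 - 927 = -1069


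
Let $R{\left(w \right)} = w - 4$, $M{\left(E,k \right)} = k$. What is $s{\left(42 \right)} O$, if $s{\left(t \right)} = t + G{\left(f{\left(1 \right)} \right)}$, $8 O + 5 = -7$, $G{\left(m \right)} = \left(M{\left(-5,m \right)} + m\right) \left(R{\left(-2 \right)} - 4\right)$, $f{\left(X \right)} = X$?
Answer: $-33$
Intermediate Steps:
$R{\left(w \right)} = -4 + w$ ($R{\left(w \right)} = w - 4 = -4 + w$)
$G{\left(m \right)} = - 20 m$ ($G{\left(m \right)} = \left(m + m\right) \left(\left(-4 - 2\right) - 4\right) = 2 m \left(-6 - 4\right) = 2 m \left(-10\right) = - 20 m$)
$O = - \frac{3}{2}$ ($O = - \frac{5}{8} + \frac{1}{8} \left(-7\right) = - \frac{5}{8} - \frac{7}{8} = - \frac{3}{2} \approx -1.5$)
$s{\left(t \right)} = -20 + t$ ($s{\left(t \right)} = t - 20 = -20 + t$)
$s{\left(42 \right)} O = \left(-20 + 42\right) \left(- \frac{3}{2}\right) = 22 \left(- \frac{3}{2}\right) = -33$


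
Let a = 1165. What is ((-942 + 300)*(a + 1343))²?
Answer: 2592537938496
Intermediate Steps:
((-942 + 300)*(a + 1343))² = ((-942 + 300)*(1165 + 1343))² = (-642*2508)² = (-1610136)² = 2592537938496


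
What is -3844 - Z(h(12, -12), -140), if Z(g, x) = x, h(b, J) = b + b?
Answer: -3704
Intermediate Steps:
h(b, J) = 2*b
-3844 - Z(h(12, -12), -140) = -3844 - 1*(-140) = -3844 + 140 = -3704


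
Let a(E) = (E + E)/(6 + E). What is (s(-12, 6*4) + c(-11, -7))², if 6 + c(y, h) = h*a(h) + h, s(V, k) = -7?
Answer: 13924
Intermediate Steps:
a(E) = 2*E/(6 + E) (a(E) = (2*E)/(6 + E) = 2*E/(6 + E))
c(y, h) = -6 + h + 2*h²/(6 + h) (c(y, h) = -6 + (h*(2*h/(6 + h)) + h) = -6 + (2*h²/(6 + h) + h) = -6 + (h + 2*h²/(6 + h)) = -6 + h + 2*h²/(6 + h))
(s(-12, 6*4) + c(-11, -7))² = (-7 + 3*(-12 + (-7)²)/(6 - 7))² = (-7 + 3*(-12 + 49)/(-1))² = (-7 + 3*(-1)*37)² = (-7 - 111)² = (-118)² = 13924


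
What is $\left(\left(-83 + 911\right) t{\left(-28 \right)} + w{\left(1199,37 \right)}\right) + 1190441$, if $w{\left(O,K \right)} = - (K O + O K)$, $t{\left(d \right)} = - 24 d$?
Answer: $1658131$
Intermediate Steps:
$w{\left(O,K \right)} = - 2 K O$ ($w{\left(O,K \right)} = - (K O + K O) = - 2 K O$)
$\left(\left(-83 + 911\right) t{\left(-28 \right)} + w{\left(1199,37 \right)}\right) + 1190441 = \left(\left(-83 + 911\right) \left(\left(-24\right) \left(-28\right)\right) - 74 \cdot 1199\right) + 1190441 = \left(828 \cdot 672 - 88726\right) + 1190441 = \left(556416 - 88726\right) + 1190441 = 467690 + 1190441 = 1658131$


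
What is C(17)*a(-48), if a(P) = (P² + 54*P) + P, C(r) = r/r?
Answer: -336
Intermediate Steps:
C(r) = 1
a(P) = P² + 55*P
C(17)*a(-48) = 1*(-48*(55 - 48)) = 1*(-48*7) = 1*(-336) = -336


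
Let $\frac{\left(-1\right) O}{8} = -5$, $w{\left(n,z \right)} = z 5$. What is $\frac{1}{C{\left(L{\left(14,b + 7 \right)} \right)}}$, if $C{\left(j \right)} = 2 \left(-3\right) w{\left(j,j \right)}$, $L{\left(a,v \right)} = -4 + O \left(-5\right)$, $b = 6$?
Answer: $\frac{1}{6120} \approx 0.0001634$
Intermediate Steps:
$w{\left(n,z \right)} = 5 z$
$O = 40$ ($O = \left(-8\right) \left(-5\right) = 40$)
$L{\left(a,v \right)} = -204$ ($L{\left(a,v \right)} = -4 + 40 \left(-5\right) = -4 - 200 = -204$)
$C{\left(j \right)} = - 30 j$ ($C{\left(j \right)} = 2 \left(-3\right) 5 j = - 6 \cdot 5 j = - 30 j$)
$\frac{1}{C{\left(L{\left(14,b + 7 \right)} \right)}} = \frac{1}{\left(-30\right) \left(-204\right)} = \frac{1}{6120}$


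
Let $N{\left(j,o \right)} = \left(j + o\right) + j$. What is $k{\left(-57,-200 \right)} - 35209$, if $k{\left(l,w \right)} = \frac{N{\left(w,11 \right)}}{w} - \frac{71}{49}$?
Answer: $- \frac{345043339}{9800} \approx -35209.0$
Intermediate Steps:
$N{\left(j,o \right)} = o + 2 j$
$k{\left(l,w \right)} = - \frac{71}{49} + \frac{11 + 2 w}{w}$ ($k{\left(l,w \right)} = \frac{11 + 2 w}{w} - \frac{71}{49} = - \frac{71}{49} + \frac{11 + 2 w}{w}$)
$k{\left(-57,-200 \right)} - 35209 = \left(\frac{27}{49} + \frac{11}{-200}\right) - 35209 = \left(\frac{27}{49} + 11 \left(- \frac{1}{200}\right)\right) - 35209 = \left(\frac{27}{49} - \frac{11}{200}\right) - 35209 = \frac{4861}{9800} - 35209 = - \frac{345043339}{9800}$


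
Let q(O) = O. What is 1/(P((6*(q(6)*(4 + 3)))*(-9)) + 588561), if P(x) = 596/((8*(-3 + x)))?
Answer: 4542/2673243913 ≈ 1.6991e-6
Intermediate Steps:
P(x) = 596/(-24 + 8*x)
1/(P((6*(q(6)*(4 + 3)))*(-9)) + 588561) = 1/(149/(2*(-3 + (6*(6*(4 + 3)))*(-9))) + 588561) = 1/(149/(2*(-3 + (6*(6*7))*(-9))) + 588561) = 1/(149/(2*(-3 + (6*42)*(-9))) + 588561) = 1/(149/(2*(-3 + 252*(-9))) + 588561) = 1/(149/(2*(-3 - 2268)) + 588561) = 1/((149/2)/(-2271) + 588561) = 1/((149/2)*(-1/2271) + 588561) = 1/(-149/4542 + 588561) = 1/(2673243913/4542) = 4542/2673243913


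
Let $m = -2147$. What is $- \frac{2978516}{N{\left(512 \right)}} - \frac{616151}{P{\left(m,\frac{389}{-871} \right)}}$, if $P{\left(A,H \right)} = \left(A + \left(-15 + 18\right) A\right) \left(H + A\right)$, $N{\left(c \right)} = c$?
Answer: $- \frac{78692151400945}{13526920832} \approx -5817.4$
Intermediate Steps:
$P{\left(A,H \right)} = 4 A \left(A + H\right)$ ($P{\left(A,H \right)} = \left(A + 3 A\right) \left(A + H\right) = 4 A \left(A + H\right)$)
$- \frac{2978516}{N{\left(512 \right)}} - \frac{616151}{P{\left(m,\frac{389}{-871} \right)}} = - \frac{2978516}{512} - \frac{616151}{4 \left(-2147\right) \left(-2147 + \frac{389}{-871}\right)} = \left(-2978516\right) \frac{1}{512} - \frac{616151}{4 \left(-2147\right) \left(-2147 + 389 \left(- \frac{1}{871}\right)\right)} = - \frac{744629}{128} - \frac{616151}{4 \left(-2147\right) \left(-2147 - \frac{389}{871}\right)} = - \frac{744629}{128} - \frac{616151}{4 \left(-2147\right) \left(- \frac{1870426}{871}\right)} = - \frac{744629}{128} - \frac{616151}{\frac{16063218488}{871}} = - \frac{744629}{128} - \frac{28245659}{845432552} = - \frac{78692151400945}{13526920832}$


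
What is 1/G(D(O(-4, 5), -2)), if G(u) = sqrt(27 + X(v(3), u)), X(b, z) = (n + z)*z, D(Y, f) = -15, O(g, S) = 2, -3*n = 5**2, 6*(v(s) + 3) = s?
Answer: sqrt(377)/377 ≈ 0.051503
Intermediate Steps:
v(s) = -3 + s/6
n = -25/3 (n = -1/3*5**2 = -1/3*25 = -25/3 ≈ -8.3333)
X(b, z) = z*(-25/3 + z) (X(b, z) = (-25/3 + z)*z = z*(-25/3 + z))
G(u) = sqrt(27 + u*(-25 + 3*u)/3)
1/G(D(O(-4, 5), -2)) = 1/(sqrt(3)*sqrt(81 - 15*(-25 + 3*(-15)))/3) = 1/(sqrt(3)*sqrt(81 - 15*(-25 - 45))/3) = 1/(sqrt(3)*sqrt(81 - 15*(-70))/3) = 1/(sqrt(3)*sqrt(81 + 1050)/3) = 1/(sqrt(3)*sqrt(1131)/3) = 1/(sqrt(377)) = sqrt(377)/377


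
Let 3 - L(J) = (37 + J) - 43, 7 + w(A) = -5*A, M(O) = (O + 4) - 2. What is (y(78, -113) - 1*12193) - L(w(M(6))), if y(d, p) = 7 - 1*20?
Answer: -12262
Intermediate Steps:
y(d, p) = -13 (y(d, p) = 7 - 20 = -13)
M(O) = 2 + O (M(O) = (4 + O) - 2 = 2 + O)
w(A) = -7 - 5*A
L(J) = 9 - J (L(J) = 3 - ((37 + J) - 43) = 3 - (-6 + J) = 3 + (6 - J) = 9 - J)
(y(78, -113) - 1*12193) - L(w(M(6))) = (-13 - 1*12193) - (9 - (-7 - 5*(2 + 6))) = (-13 - 12193) - (9 - (-7 - 5*8)) = -12206 - (9 - (-7 - 40)) = -12206 - (9 - 1*(-47)) = -12206 - (9 + 47) = -12206 - 1*56 = -12206 - 56 = -12262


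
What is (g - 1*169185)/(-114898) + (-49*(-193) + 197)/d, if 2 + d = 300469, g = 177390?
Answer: -1356106443/34523057366 ≈ -0.039281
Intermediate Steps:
d = 300467 (d = -2 + 300469 = 300467)
(g - 1*169185)/(-114898) + (-49*(-193) + 197)/d = (177390 - 1*169185)/(-114898) + (-49*(-193) + 197)/300467 = (177390 - 169185)*(-1/114898) + (9457 + 197)*(1/300467) = 8205*(-1/114898) + 9654*(1/300467) = -8205/114898 + 9654/300467 = -1356106443/34523057366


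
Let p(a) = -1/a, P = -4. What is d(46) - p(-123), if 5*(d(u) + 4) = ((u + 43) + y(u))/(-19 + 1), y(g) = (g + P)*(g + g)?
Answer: -176863/3690 ≈ -47.930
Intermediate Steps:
y(g) = 2*g*(-4 + g) (y(g) = (g - 4)*(g + g) = (-4 + g)*(2*g) = 2*g*(-4 + g))
d(u) = -403/90 - u/90 - u*(-4 + u)/45 (d(u) = -4 + (((u + 43) + 2*u*(-4 + u))/(-19 + 1))/5 = -4 + (((43 + u) + 2*u*(-4 + u))/(-18))/5 = -4 + ((43 + u + 2*u*(-4 + u))*(-1/18))/5 = -4 + (-43/18 - u/18 - u*(-4 + u)/9)/5 = -4 + (-43/90 - u/90 - u*(-4 + u)/45) = -403/90 - u/90 - u*(-4 + u)/45)
d(46) - p(-123) = (-403/90 - 1/45*46² + (7/90)*46) - (-1)/(-123) = (-403/90 - 1/45*2116 + 161/45) - (-1)*(-1)/123 = (-403/90 - 2116/45 + 161/45) - 1*1/123 = -4313/90 - 1/123 = -176863/3690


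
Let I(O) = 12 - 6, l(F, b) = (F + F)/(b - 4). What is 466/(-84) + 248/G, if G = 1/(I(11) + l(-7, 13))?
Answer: 138181/126 ≈ 1096.7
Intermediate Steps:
l(F, b) = 2*F/(-4 + b) (l(F, b) = (2*F)/(-4 + b) = 2*F/(-4 + b))
I(O) = 6
G = 9/40 (G = 1/(6 + 2*(-7)/(-4 + 13)) = 1/(6 + 2*(-7)/9) = 1/(6 + 2*(-7)*(1/9)) = 1/(6 - 14/9) = 1/(40/9) = 9/40 ≈ 0.22500)
466/(-84) + 248/G = 466/(-84) + 248/(9/40) = 466*(-1/84) + 248*(40/9) = -233/42 + 9920/9 = 138181/126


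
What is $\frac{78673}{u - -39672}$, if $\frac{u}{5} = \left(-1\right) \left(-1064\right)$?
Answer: $\frac{78673}{44992} \approx 1.7486$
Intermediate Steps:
$u = 5320$ ($u = 5 \left(\left(-1\right) \left(-1064\right)\right) = 5 \cdot 1064 = 5320$)
$\frac{78673}{u - -39672} = \frac{78673}{5320 - -39672} = \frac{78673}{5320 + 39672} = \frac{78673}{44992}$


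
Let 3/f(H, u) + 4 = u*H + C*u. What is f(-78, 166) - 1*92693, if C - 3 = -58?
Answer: -2046846829/22082 ≈ -92693.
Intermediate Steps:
C = -55 (C = 3 - 58 = -55)
f(H, u) = 3/(-4 - 55*u + H*u) (f(H, u) = 3/(-4 + (u*H - 55*u)) = 3/(-4 + (H*u - 55*u)) = 3/(-4 + (-55*u + H*u)) = 3/(-4 - 55*u + H*u))
f(-78, 166) - 1*92693 = 3/(-4 - 55*166 - 78*166) - 1*92693 = 3/(-4 - 9130 - 12948) - 92693 = 3/(-22082) - 92693 = 3*(-1/22082) - 92693 = -3/22082 - 92693 = -2046846829/22082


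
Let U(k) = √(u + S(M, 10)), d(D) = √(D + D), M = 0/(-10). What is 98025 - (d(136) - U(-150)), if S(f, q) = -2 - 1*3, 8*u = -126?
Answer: 98025 - 4*√17 + I*√83/2 ≈ 98009.0 + 4.5552*I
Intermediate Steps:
M = 0 (M = 0*(-⅒) = 0)
u = -63/4 (u = (⅛)*(-126) = -63/4 ≈ -15.750)
S(f, q) = -5 (S(f, q) = -2 - 3 = -5)
d(D) = √2*√D (d(D) = √(2*D) = √2*√D)
U(k) = I*√83/2 (U(k) = √(-63/4 - 5) = √(-83/4) = I*√83/2)
98025 - (d(136) - U(-150)) = 98025 - (√2*√136 - I*√83/2) = 98025 - (√2*(2*√34) - I*√83/2) = 98025 - (4*√17 - I*√83/2) = 98025 + (-4*√17 + I*√83/2) = 98025 - 4*√17 + I*√83/2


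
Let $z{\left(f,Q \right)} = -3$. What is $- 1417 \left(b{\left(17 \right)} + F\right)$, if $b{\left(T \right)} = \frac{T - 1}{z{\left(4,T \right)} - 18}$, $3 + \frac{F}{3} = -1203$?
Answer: $\frac{107683498}{21} \approx 5.1278 \cdot 10^{6}$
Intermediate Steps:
$F = -3618$ ($F = -9 + 3 \left(-1203\right) = -9 - 3609 = -3618$)
$b{\left(T \right)} = \frac{1}{21} - \frac{T}{21}$ ($b{\left(T \right)} = \frac{T - 1}{-3 - 18} = \frac{-1 + T}{-21} = \left(-1 + T\right) \left(- \frac{1}{21}\right) = \frac{1}{21} - \frac{T}{21}$)
$- 1417 \left(b{\left(17 \right)} + F\right) = - 1417 \left(\left(\frac{1}{21} - \frac{17}{21}\right) - 3618\right) = - 1417 \left(- \frac{16}{21} - 3618\right) = \left(-1417\right) \left(- \frac{75994}{21}\right) = \frac{107683498}{21}$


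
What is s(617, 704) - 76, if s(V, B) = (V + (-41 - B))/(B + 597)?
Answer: -99004/1301 ≈ -76.098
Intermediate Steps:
s(V, B) = (-41 + V - B)/(597 + B)
s(617, 704) - 76 = (-41 + 617 - 1*704)/(597 + 704) - 76 = (-41 + 617 - 704)/1301 - 76 = (1/1301)*(-128) - 76 = -128/1301 - 76 = -99004/1301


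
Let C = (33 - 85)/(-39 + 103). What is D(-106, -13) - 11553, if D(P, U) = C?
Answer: -184861/16 ≈ -11554.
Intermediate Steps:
C = -13/16 (C = -52/64 = -52*1/64 = -13/16 ≈ -0.81250)
D(P, U) = -13/16
D(-106, -13) - 11553 = -13/16 - 11553 = -184861/16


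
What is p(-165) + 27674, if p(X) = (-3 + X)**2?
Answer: 55898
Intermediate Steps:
p(-165) + 27674 = (-3 - 165)**2 + 27674 = (-168)**2 + 27674 = 28224 + 27674 = 55898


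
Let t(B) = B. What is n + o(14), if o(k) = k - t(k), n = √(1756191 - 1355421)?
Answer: 3*√44530 ≈ 633.06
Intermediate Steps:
n = 3*√44530 (n = √400770 = 3*√44530 ≈ 633.06)
o(k) = 0 (o(k) = k - k = 0)
n + o(14) = 3*√44530 + 0 = 3*√44530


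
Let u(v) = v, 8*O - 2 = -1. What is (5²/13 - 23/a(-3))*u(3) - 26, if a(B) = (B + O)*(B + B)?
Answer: -315/13 ≈ -24.231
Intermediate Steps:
O = ⅛ (O = ¼ + (⅛)*(-1) = ¼ - ⅛ = ⅛ ≈ 0.12500)
a(B) = 2*B*(⅛ + B) (a(B) = (B + ⅛)*(B + B) = (⅛ + B)*(2*B) = 2*B*(⅛ + B))
(5²/13 - 23/a(-3))*u(3) - 26 = (5²/13 - 23*(-4/(3*(1 + 8*(-3)))))*3 - 26 = (25*(1/13) - 23*(-4/(3*(1 - 24))))*3 - 26 = (25/13 - 23/((¼)*(-3)*(-23)))*3 - 26 = (25/13 - 23/69/4)*3 - 26 = (25/13 - 23*4/69)*3 - 26 = (25/13 - 4/3)*3 - 26 = (23/39)*3 - 26 = 23/13 - 26 = -315/13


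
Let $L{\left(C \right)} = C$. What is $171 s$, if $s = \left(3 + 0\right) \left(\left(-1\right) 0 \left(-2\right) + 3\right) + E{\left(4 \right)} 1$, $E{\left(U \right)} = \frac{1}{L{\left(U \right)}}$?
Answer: $\frac{6327}{4} \approx 1581.8$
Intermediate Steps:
$E{\left(U \right)} = \frac{1}{U}$
$s = \frac{37}{4}$ ($s = \left(3 + 0\right) \left(\left(-1\right) 0 \left(-2\right) + 3\right) + \frac{1}{4} \cdot 1 = 3 \left(0 \left(-2\right) + 3\right) + \frac{1}{4} \cdot 1 = 3 \left(0 + 3\right) + \frac{1}{4} = 3 \cdot 3 + \frac{1}{4} = 9 + \frac{1}{4} = \frac{37}{4} \approx 9.25$)
$171 s = 171 \cdot \frac{37}{4} = \frac{6327}{4}$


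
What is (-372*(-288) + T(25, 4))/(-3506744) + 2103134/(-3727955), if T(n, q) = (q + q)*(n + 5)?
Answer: -88357334452/148556634415 ≈ -0.59477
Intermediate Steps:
T(n, q) = 2*q*(5 + n) (T(n, q) = (2*q)*(5 + n) = 2*q*(5 + n))
(-372*(-288) + T(25, 4))/(-3506744) + 2103134/(-3727955) = (-372*(-288) + 2*4*(5 + 25))/(-3506744) + 2103134/(-3727955) = (107136 + 2*4*30)*(-1/3506744) + 2103134*(-1/3727955) = (107136 + 240)*(-1/3506744) - 191194/338905 = 107376*(-1/3506744) - 191194/338905 = -13422/438343 - 191194/338905 = -88357334452/148556634415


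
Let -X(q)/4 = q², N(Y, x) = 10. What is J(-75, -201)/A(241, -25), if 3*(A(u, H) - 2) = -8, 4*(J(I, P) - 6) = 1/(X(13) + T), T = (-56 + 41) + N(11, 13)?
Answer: -16343/1816 ≈ -8.9995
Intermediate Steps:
T = -5 (T = (-56 + 41) + 10 = -15 + 10 = -5)
X(q) = -4*q²
J(I, P) = 16343/2724 (J(I, P) = 6 + 1/(4*(-4*13² - 5)) = 6 + 1/(4*(-4*169 - 5)) = 6 + 1/(4*(-676 - 5)) = 6 + (¼)/(-681) = 6 + (¼)*(-1/681) = 6 - 1/2724 = 16343/2724)
A(u, H) = -⅔ (A(u, H) = 2 + (⅓)*(-8) = 2 - 8/3 = -⅔)
J(-75, -201)/A(241, -25) = 16343/(2724*(-⅔)) = (16343/2724)*(-3/2) = -16343/1816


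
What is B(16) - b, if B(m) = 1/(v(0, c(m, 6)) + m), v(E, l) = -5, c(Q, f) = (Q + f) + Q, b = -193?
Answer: 2124/11 ≈ 193.09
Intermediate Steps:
c(Q, f) = f + 2*Q
B(m) = 1/(-5 + m)
B(16) - b = 1/(-5 + 16) - 1*(-193) = 1/11 + 193 = 2124/11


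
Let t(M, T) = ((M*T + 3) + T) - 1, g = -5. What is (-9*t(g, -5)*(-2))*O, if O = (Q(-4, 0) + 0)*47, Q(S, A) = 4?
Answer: 74448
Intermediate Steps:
t(M, T) = 2 + T + M*T (t(M, T) = ((3 + M*T) + T) - 1 = (3 + T + M*T) - 1 = 2 + T + M*T)
O = 188 (O = (4 + 0)*47 = 4*47 = 188)
(-9*t(g, -5)*(-2))*O = (-9*(2 - 5 - 5*(-5))*(-2))*188 = (-9*(2 - 5 + 25)*(-2))*188 = (-9*22*(-2))*188 = -198*(-2)*188 = 396*188 = 74448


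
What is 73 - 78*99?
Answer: -7649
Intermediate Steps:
73 - 78*99 = 73 - 7722 = -7649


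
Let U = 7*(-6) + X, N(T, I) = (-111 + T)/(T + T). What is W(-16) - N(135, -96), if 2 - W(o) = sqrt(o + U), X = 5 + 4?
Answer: 86/45 - 7*I ≈ 1.9111 - 7.0*I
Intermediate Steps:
X = 9
N(T, I) = (-111 + T)/(2*T) (N(T, I) = (-111 + T)/((2*T)) = (-111 + T)*(1/(2*T)) = (-111 + T)/(2*T))
U = -33 (U = 7*(-6) + 9 = -42 + 9 = -33)
W(o) = 2 - sqrt(-33 + o) (W(o) = 2 - sqrt(o - 33) = 2 - sqrt(-33 + o))
W(-16) - N(135, -96) = (2 - sqrt(-33 - 16)) - (-111 + 135)/(2*135) = (2 - sqrt(-49)) - 24/(2*135) = (2 - 7*I) - 1*4/45 = (2 - 7*I) - 4/45 = 86/45 - 7*I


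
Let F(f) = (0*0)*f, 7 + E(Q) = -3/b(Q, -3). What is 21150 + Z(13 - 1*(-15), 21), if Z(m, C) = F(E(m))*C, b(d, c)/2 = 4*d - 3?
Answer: 21150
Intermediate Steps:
b(d, c) = -6 + 8*d (b(d, c) = 2*(4*d - 3) = 2*(-3 + 4*d) = -6 + 8*d)
E(Q) = -7 - 3/(-6 + 8*Q)
F(f) = 0 (F(f) = 0*f = 0)
Z(m, C) = 0 (Z(m, C) = 0*C = 0)
21150 + Z(13 - 1*(-15), 21) = 21150 + 0 = 21150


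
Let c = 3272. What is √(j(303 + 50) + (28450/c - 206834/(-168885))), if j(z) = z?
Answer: √85509482330126685/15349770 ≈ 19.050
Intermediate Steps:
√(j(303 + 50) + (28450/c - 206834/(-168885))) = √((303 + 50) + (28450/3272 - 206834/(-168885))) = √(353 + (28450*(1/3272) - 206834*(-1/168885))) = √(353 + (14225/1636 + 206834/168885)) = √(353 + 2740769549/276295860) = √(100273208129/276295860) = √85509482330126685/15349770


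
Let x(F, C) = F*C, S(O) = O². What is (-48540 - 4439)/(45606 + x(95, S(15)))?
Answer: -52979/66981 ≈ -0.79096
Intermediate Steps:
x(F, C) = C*F
(-48540 - 4439)/(45606 + x(95, S(15))) = (-48540 - 4439)/(45606 + 15²*95) = -52979/(45606 + 225*95) = -52979/(45606 + 21375) = -52979/66981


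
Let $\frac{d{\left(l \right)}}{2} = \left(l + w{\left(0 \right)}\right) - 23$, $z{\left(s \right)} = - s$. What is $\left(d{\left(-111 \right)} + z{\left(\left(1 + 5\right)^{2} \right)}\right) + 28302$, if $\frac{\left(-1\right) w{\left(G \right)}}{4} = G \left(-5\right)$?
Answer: $27998$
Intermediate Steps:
$w{\left(G \right)} = 20 G$ ($w{\left(G \right)} = - 4 G \left(-5\right) = - 4 \left(- 5 G\right) = 20 G$)
$d{\left(l \right)} = -46 + 2 l$ ($d{\left(l \right)} = 2 \left(\left(l + 20 \cdot 0\right) - 23\right) = 2 \left(\left(l + 0\right) - 23\right) = 2 \left(l - 23\right) = 2 \left(-23 + l\right) = -46 + 2 l$)
$\left(d{\left(-111 \right)} + z{\left(\left(1 + 5\right)^{2} \right)}\right) + 28302 = \left(\left(-46 + 2 \left(-111\right)\right) - \left(1 + 5\right)^{2}\right) + 28302 = \left(\left(-46 - 222\right) - 6^{2}\right) + 28302 = \left(-268 - 36\right) + 28302 = -304 + 28302 = 27998$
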